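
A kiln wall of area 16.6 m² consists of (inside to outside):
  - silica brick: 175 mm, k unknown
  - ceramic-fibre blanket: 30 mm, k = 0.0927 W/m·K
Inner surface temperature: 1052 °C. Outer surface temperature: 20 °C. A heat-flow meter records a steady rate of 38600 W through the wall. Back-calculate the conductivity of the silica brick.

Thermal resistances in series:
R_ceramic-fibre blanket = L/(kA) = 0.03/(0.0927×16.6) = 0.0195 K/W
Sum of known resistances R_other = 0.0195 K/W
Total R = ΔT/Q = 1032/38600 = 0.02674 K/W
R_silica brick = R_total − R_other = 0.00724 K/W
k = L/(R·A) = 0.175/(0.00724×16.6)

k ≈ 1.46 W/(m·K)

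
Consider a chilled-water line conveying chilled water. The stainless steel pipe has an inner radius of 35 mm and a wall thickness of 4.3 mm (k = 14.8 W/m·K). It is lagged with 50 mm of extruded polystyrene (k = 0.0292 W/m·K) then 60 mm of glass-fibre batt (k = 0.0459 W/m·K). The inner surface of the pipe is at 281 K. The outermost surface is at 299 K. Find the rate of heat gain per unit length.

Per-layer cylindrical resistances, series-summed:
R_stainless steel pipe wall = ln(39.3/35)/(2π×14.8×1) = 0.001246 K/W
R_extruded polystyrene = ln(89.3/39.3)/(2π×0.0292×1) = 4.474 K/W
R_glass-fibre batt = ln(149.3/89.3)/(2π×0.0459×1) = 1.782 K/W
R_total = 6.257 K/W
Q = ΔT/R_total = 18/6.257

q′ ≈ 2.88 W/m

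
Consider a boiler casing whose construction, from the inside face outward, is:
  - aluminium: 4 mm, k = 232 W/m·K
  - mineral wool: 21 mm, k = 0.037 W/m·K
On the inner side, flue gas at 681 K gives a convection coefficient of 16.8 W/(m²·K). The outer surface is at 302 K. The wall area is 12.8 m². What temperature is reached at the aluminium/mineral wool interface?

T ≈ 645 K

Thermal resistances in series:
R_inner film = 1/(h_i·A) = 1/(16.8×12.8) = 0.00465 K/W
R_aluminium = L/(kA) = 0.004/(232×12.8) = 1.347×10^-6 K/W
R_mineral wool = L/(kA) = 0.021/(0.037×12.8) = 0.04434 K/W
R_total = 0.04899 K/W;  Q = ΔT/R_total = 379/0.04899 = 7736 W
T_interface = T_inner − Q·ΣR(inner→interface) = 681 − 7740×0.004652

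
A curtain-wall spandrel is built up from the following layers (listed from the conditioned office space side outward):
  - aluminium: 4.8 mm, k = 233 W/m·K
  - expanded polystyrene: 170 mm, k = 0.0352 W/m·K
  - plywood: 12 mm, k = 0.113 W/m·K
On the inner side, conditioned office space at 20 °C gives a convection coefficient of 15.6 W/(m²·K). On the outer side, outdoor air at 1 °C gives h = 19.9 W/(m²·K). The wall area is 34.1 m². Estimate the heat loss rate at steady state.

Q ≈ 128 W

Model the wall as resistances in series:
R_inner film = 1/(h_i·A) = 1/(15.6×34.1) = 0.00188 K/W
R_aluminium = L/(kA) = 0.0048/(233×34.1) = 6.041×10^-7 K/W
R_expanded polystyrene = L/(kA) = 0.17/(0.0352×34.1) = 0.1416 K/W
R_plywood = L/(kA) = 0.012/(0.113×34.1) = 0.003114 K/W
R_outer film = 1/(h_o·A) = 1/(19.9×34.1) = 0.001474 K/W
R_total = 0.1481 K/W
Q = ΔT / R_total = 19 / 0.1481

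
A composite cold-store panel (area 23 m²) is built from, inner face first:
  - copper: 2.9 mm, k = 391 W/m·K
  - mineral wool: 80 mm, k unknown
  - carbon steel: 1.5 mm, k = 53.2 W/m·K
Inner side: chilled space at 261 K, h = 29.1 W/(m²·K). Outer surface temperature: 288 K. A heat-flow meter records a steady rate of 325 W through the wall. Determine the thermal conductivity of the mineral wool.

Treating each layer as a thermal resistance in series:
R_inner film = 1/(h_i·A) = 1/(29.1×23) = 0.001494 K/W
R_copper = L/(kA) = 0.0029/(391×23) = 3.225×10^-7 K/W
R_carbon steel = L/(kA) = 0.0015/(53.2×23) = 1.226×10^-6 K/W
Sum of known resistances R_other = 0.001496 K/W
Total R = ΔT/Q = 27/325 = 0.08308 K/W
R_mineral wool = R_total − R_other = 0.08158 K/W
k = L/(R·A) = 0.08/(0.08158×23)

k ≈ 0.0426 W/(m·K)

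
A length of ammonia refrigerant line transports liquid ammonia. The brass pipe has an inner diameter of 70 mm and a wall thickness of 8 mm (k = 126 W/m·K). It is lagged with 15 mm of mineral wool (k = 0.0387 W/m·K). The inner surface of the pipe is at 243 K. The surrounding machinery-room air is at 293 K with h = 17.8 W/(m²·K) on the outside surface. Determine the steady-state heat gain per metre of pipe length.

Treating each annulus and film as a series resistance:
R_brass pipe wall = ln(43/35)/(2π×126×1) = 2.6×10^-4 K/W
R_mineral wool = ln(58/43)/(2π×0.0387×1) = 1.231 K/W
R_outer film = 1/(h_o·2πr_oL) = 1/(17.8×2π×0.058×1) = 0.1542 K/W
R_total = 1.385 K/W
Q = ΔT/R_total = 50/1.385

q′ ≈ 36.1 W/m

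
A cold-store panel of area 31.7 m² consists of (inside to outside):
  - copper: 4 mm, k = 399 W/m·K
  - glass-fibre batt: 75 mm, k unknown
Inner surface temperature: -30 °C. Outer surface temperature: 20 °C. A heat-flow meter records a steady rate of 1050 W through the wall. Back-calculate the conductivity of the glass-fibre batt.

Model the wall as resistances in series:
R_copper = L/(kA) = 0.004/(399×31.7) = 3.162×10^-7 K/W
Sum of known resistances R_other = 3.162×10^-7 K/W
Total R = ΔT/Q = 50/1050 = 0.04762 K/W
R_glass-fibre batt = R_total − R_other = 0.04762 K/W
k = L/(R·A) = 0.075/(0.04762×31.7)

k ≈ 0.0497 W/(m·K)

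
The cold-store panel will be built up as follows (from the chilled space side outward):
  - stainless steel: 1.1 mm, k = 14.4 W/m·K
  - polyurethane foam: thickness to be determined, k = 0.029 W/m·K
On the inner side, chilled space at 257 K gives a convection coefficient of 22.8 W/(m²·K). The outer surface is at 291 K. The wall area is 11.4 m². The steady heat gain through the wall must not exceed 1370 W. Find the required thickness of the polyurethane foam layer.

L ≈ 6.93 mm

Using the resistance-network approach (series):
R_inner film = 1/(h_i·A) = 1/(22.8×11.4) = 0.003847 K/W
R_stainless steel = L/(kA) = 0.0011/(14.4×11.4) = 6.701×10^-6 K/W
Sum of the known resistances R_other = 0.003854 K/W
Required total resistance R_tot = ΔT/Q_allow = 34/1370 = 0.02482 K/W
R_polyurethane foam = R_tot − R_other = 0.02096 K/W
L = R·k·A = 0.02096×0.029×11.4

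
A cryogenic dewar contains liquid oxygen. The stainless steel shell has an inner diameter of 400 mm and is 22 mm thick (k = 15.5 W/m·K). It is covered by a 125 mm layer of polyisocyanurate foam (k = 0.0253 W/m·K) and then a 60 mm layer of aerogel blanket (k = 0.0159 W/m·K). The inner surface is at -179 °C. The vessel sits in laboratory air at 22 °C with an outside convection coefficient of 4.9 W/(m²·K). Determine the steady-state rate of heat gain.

For a spherical shell R = (1/r₁ − 1/r₂)/(4πk); film R = 1/(h·4πr²). In series:
R_stainless steel shell = (1/0.2 − 1/0.222)/(4π×15.5) = 0.002544 K/W
R_polyisocyanurate foam = (1/0.222 − 1/0.347)/(4π×0.0253) = 5.104 K/W
R_aerogel blanket = (1/0.347 − 1/0.407)/(4π×0.0159) = 2.126 K/W
R_outer film = 1/(h·4πr_o²) = 1/(4.9×4π×0.407²) = 0.09804 K/W
R_total = 7.331 K/W
Q = ΔT/R_total = 201/7.331

Q ≈ 27.4 W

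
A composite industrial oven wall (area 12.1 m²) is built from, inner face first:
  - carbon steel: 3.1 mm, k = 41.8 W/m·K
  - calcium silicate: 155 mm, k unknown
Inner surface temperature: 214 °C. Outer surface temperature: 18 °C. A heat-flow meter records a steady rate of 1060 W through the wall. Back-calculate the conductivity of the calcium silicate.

k ≈ 0.0693 W/(m·K)

Thermal resistances in series:
R_carbon steel = L/(kA) = 0.0031/(41.8×12.1) = 6.129×10^-6 K/W
Sum of known resistances R_other = 6.129×10^-6 K/W
Total R = ΔT/Q = 196/1060 = 0.1849 K/W
R_calcium silicate = R_total − R_other = 0.1849 K/W
k = L/(R·A) = 0.155/(0.1849×12.1)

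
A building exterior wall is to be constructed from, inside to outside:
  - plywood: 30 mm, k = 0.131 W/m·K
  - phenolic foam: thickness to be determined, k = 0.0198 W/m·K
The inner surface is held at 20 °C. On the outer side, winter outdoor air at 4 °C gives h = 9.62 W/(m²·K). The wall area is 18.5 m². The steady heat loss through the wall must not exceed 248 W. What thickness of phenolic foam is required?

L ≈ 17 mm

Treating each layer as a thermal resistance in series:
R_plywood = L/(kA) = 0.03/(0.131×18.5) = 0.01238 K/W
R_outer film = 1/(h_o·A) = 1/(9.62×18.5) = 0.005619 K/W
Sum of the known resistances R_other = 0.018 K/W
Required total resistance R_tot = ΔT/Q_allow = 16/248 = 0.06452 K/W
R_phenolic foam = R_tot − R_other = 0.04652 K/W
L = R·k·A = 0.04652×0.0198×18.5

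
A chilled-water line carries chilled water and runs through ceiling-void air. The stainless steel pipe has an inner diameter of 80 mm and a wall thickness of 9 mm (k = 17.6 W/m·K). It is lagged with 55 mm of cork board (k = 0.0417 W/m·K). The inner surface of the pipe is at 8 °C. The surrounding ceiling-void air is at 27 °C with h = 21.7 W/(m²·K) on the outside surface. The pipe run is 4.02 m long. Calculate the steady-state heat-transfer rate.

For a radial system each layer contributes R = ln(r_out/r_in)/(2πkL); films add R = 1/(hA).
R_stainless steel pipe wall = ln(49/40)/(2π×17.6×4.02) = 4.565×10^-4 K/W
R_cork board = ln(104/49)/(2π×0.0417×4.02) = 0.7145 K/W
R_outer film = 1/(h_o·2πr_oL) = 1/(21.7×2π×0.104×4.02) = 0.01754 K/W
R_total = 0.7325 K/W
Q = ΔT/R_total = 19/0.7325

Q ≈ 25.9 W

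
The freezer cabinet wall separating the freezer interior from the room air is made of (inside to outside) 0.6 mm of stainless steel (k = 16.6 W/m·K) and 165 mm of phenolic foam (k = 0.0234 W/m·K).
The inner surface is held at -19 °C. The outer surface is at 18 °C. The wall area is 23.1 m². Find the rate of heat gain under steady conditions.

Q ≈ 121 W

Thermal resistances in series:
R_stainless steel = L/(kA) = 0.0006/(16.6×23.1) = 1.565×10^-6 K/W
R_phenolic foam = L/(kA) = 0.165/(0.0234×23.1) = 0.3053 K/W
R_total = 0.3053 K/W
Q = ΔT / R_total = 37 / 0.3053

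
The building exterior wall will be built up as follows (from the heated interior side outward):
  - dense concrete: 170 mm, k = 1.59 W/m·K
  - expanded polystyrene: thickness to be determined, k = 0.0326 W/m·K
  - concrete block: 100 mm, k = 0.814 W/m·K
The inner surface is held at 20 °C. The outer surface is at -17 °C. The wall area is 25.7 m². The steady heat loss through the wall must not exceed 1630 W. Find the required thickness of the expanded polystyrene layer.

Thermal resistances in series:
R_dense concrete = L/(kA) = 0.17/(1.59×25.7) = 0.00416 K/W
R_concrete block = L/(kA) = 0.1/(0.814×25.7) = 0.00478 K/W
Sum of the known resistances R_other = 0.00894 K/W
Required total resistance R_tot = ΔT/Q_allow = 37/1630 = 0.0227 K/W
R_expanded polystyrene = R_tot − R_other = 0.01376 K/W
L = R·k·A = 0.01376×0.0326×25.7

L ≈ 11.5 mm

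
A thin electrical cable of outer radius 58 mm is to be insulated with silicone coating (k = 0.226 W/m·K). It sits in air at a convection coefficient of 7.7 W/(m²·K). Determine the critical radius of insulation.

r_cr ≈ 29.4 mm

For a cylinder r_cr = k/h = 0.226/7.7
r_cr = 29.4 mm; since the bare radius (58 mm) is above r_cr, any added insulation will reduce heat loss.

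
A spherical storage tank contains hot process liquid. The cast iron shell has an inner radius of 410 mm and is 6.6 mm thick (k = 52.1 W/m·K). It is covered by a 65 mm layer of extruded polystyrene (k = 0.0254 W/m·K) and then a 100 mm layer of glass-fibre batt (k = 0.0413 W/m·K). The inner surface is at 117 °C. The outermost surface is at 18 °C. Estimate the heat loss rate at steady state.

Q ≈ 58.1 W

Radial (spherical) resistances in series:
R_cast iron shell = (1/0.41 − 1/0.4166)/(4π×52.1) = 5.902×10^-5 K/W
R_extruded polystyrene = (1/0.4166 − 1/0.4816)/(4π×0.0254) = 1.015 K/W
R_glass-fibre batt = (1/0.4816 − 1/0.5816)/(4π×0.0413) = 0.6879 K/W
R_total = 1.703 K/W
Q = ΔT/R_total = 99/1.703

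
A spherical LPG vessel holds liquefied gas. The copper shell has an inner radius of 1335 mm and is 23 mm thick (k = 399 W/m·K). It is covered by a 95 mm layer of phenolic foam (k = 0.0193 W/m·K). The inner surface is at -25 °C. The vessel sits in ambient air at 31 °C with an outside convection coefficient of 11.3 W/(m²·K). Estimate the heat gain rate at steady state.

Radial (spherical) resistances in series:
R_copper shell = (1/1.335 − 1/1.358)/(4π×399) = 2.53×10^-6 K/W
R_phenolic foam = (1/1.358 − 1/1.453)/(4π×0.0193) = 0.1985 K/W
R_outer film = 1/(h·4πr_o²) = 1/(11.3×4π×1.453²) = 0.003336 K/W
R_total = 0.2019 K/W
Q = ΔT/R_total = 56/0.2019

Q ≈ 277 W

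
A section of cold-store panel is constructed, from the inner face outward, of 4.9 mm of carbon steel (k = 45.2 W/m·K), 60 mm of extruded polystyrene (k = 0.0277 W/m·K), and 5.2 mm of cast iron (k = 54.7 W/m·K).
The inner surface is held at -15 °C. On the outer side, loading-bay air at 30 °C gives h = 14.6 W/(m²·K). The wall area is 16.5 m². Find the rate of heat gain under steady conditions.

Thermal resistances in series:
R_carbon steel = L/(kA) = 0.0049/(45.2×16.5) = 6.57×10^-6 K/W
R_extruded polystyrene = L/(kA) = 0.06/(0.0277×16.5) = 0.1313 K/W
R_cast iron = L/(kA) = 0.0052/(54.7×16.5) = 5.761×10^-6 K/W
R_outer film = 1/(h_o·A) = 1/(14.6×16.5) = 0.004151 K/W
R_total = 0.1354 K/W
Q = ΔT / R_total = 45 / 0.1354

Q ≈ 332 W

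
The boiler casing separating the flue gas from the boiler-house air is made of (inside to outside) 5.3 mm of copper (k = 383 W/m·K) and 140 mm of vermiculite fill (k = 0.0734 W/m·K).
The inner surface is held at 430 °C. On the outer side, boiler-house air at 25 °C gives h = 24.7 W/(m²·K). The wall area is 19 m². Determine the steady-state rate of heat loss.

Q ≈ 3950 W

Thermal resistances in series:
R_copper = L/(kA) = 0.0053/(383×19) = 7.283×10^-7 K/W
R_vermiculite fill = L/(kA) = 0.14/(0.0734×19) = 0.1004 K/W
R_outer film = 1/(h_o·A) = 1/(24.7×19) = 0.002131 K/W
R_total = 0.1025 K/W
Q = ΔT / R_total = 405 / 0.1025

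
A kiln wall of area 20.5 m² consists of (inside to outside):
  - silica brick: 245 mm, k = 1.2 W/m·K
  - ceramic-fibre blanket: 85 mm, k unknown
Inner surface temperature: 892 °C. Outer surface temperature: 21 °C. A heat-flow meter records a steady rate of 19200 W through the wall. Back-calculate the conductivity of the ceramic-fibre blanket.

Using the resistance-network approach (series):
R_silica brick = L/(kA) = 0.245/(1.2×20.5) = 0.009959 K/W
Sum of known resistances R_other = 0.009959 K/W
Total R = ΔT/Q = 871/19200 = 0.04536 K/W
R_ceramic-fibre blanket = R_total − R_other = 0.03541 K/W
k = L/(R·A) = 0.085/(0.03541×20.5)

k ≈ 0.117 W/(m·K)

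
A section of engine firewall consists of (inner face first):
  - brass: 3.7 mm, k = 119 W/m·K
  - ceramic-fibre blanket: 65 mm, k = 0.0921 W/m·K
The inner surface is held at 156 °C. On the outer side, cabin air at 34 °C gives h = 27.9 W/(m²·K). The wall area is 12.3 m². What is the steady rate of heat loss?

Treating each layer as a thermal resistance in series:
R_brass = L/(kA) = 0.0037/(119×12.3) = 2.528×10^-6 K/W
R_ceramic-fibre blanket = L/(kA) = 0.065/(0.0921×12.3) = 0.05738 K/W
R_outer film = 1/(h_o·A) = 1/(27.9×12.3) = 0.002914 K/W
R_total = 0.06029 K/W
Q = ΔT / R_total = 122 / 0.06029

Q ≈ 2020 W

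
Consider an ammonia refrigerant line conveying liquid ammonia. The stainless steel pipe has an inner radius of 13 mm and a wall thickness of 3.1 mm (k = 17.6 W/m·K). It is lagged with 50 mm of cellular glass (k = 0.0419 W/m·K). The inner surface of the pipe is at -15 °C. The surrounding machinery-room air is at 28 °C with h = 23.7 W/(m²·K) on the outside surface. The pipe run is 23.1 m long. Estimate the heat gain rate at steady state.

Treating each annulus and film as a series resistance:
R_stainless steel pipe wall = ln(16.1/13)/(2π×17.6×23.1) = 8.372×10^-5 K/W
R_cellular glass = ln(66.1/16.1)/(2π×0.0419×23.1) = 0.2322 K/W
R_outer film = 1/(h_o·2πr_oL) = 1/(23.7×2π×0.0661×23.1) = 0.004398 K/W
R_total = 0.2367 K/W
Q = ΔT/R_total = 43/0.2367

Q ≈ 182 W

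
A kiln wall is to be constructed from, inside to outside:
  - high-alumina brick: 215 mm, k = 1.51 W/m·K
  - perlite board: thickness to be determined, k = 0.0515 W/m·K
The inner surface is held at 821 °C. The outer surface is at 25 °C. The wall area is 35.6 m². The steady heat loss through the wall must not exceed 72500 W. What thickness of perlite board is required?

Thermal resistances in series:
R_high-alumina brick = L/(kA) = 0.215/(1.51×35.6) = 0.004 K/W
Sum of the known resistances R_other = 0.004 K/W
Required total resistance R_tot = ΔT/Q_allow = 796/72500 = 0.01098 K/W
R_perlite board = R_tot − R_other = 0.00698 K/W
L = R·k·A = 0.00698×0.0515×35.6

L ≈ 12.8 mm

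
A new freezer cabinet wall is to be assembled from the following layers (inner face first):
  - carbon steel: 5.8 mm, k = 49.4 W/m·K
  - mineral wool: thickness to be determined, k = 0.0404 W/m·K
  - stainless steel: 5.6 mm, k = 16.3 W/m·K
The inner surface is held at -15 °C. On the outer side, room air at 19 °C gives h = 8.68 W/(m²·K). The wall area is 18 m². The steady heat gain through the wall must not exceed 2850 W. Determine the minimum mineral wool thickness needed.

L ≈ 4 mm

Series thermal resistances:
R_carbon steel = L/(kA) = 0.0058/(49.4×18) = 6.523×10^-6 K/W
R_stainless steel = L/(kA) = 0.0056/(16.3×18) = 1.909×10^-5 K/W
R_outer film = 1/(h_o·A) = 1/(8.68×18) = 0.0064 K/W
Sum of the known resistances R_other = 0.006426 K/W
Required total resistance R_tot = ΔT/Q_allow = 34/2850 = 0.01193 K/W
R_mineral wool = R_tot − R_other = 0.005504 K/W
L = R·k·A = 0.005504×0.0404×18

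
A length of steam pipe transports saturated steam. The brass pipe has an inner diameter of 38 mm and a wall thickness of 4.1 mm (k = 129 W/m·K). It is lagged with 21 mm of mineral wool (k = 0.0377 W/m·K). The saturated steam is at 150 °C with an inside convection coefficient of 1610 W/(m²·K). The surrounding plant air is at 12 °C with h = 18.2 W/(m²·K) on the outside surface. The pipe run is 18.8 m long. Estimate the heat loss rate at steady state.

Radial resistances (cylindrical: R_cond = ln(r_o/r_i)/(2πkL), R_conv = 1/(h·2πrL)):
R_inner film = 1/(h_i·2πr₁L) = 1/(1610×2π×0.019×18.8) = 2.767×10^-4 K/W
R_brass pipe wall = ln(23.1/19)/(2π×129×18.8) = 1.282×10^-5 K/W
R_mineral wool = ln(44.1/23.1)/(2π×0.0377×18.8) = 0.1452 K/W
R_outer film = 1/(h_o·2πr_oL) = 1/(18.2×2π×0.0441×18.8) = 0.01055 K/W
R_total = 0.156 K/W
Q = ΔT/R_total = 138/0.156

Q ≈ 884 W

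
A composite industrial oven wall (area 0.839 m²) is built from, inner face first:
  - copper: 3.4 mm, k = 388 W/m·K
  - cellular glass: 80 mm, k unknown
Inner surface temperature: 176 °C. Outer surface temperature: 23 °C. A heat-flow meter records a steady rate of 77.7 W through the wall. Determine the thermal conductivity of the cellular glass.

k ≈ 0.0484 W/(m·K)

Series thermal resistances:
R_copper = L/(kA) = 0.0034/(388×0.839) = 1.044×10^-5 K/W
Sum of known resistances R_other = 1.044×10^-5 K/W
Total R = ΔT/Q = 153/77.7 = 1.969 K/W
R_cellular glass = R_total − R_other = 1.969 K/W
k = L/(R·A) = 0.08/(1.969×0.839)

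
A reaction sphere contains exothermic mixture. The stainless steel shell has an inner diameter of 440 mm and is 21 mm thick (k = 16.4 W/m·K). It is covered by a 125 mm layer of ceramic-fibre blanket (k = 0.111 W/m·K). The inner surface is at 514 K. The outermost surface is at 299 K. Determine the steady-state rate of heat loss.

Q ≈ 211 W

For a spherical shell R = (1/r₁ − 1/r₂)/(4πk); film R = 1/(h·4πr²). In series:
R_stainless steel shell = (1/0.22 − 1/0.241)/(4π×16.4) = 0.001922 K/W
R_ceramic-fibre blanket = (1/0.241 − 1/0.366)/(4π×0.111) = 1.016 K/W
R_total = 1.018 K/W
Q = ΔT/R_total = 215/1.018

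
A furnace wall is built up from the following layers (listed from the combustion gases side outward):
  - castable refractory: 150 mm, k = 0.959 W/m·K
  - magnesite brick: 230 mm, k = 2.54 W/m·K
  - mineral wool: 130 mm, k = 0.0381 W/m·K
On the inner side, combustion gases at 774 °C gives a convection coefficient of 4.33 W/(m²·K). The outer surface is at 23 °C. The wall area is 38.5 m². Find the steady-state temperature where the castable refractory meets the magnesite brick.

Model the wall as resistances in series:
R_inner film = 1/(h_i·A) = 1/(4.33×38.5) = 0.005999 K/W
R_castable refractory = L/(kA) = 0.15/(0.959×38.5) = 0.004063 K/W
R_magnesite brick = L/(kA) = 0.23/(2.54×38.5) = 0.002352 K/W
R_mineral wool = L/(kA) = 0.13/(0.0381×38.5) = 0.08863 K/W
R_total = 0.101 K/W;  Q = ΔT/R_total = 751/0.101 = 7433 W
T_interface = T_inner − Q·ΣR(inner→interface) = 774 − 7430×0.01006

T ≈ 699 °C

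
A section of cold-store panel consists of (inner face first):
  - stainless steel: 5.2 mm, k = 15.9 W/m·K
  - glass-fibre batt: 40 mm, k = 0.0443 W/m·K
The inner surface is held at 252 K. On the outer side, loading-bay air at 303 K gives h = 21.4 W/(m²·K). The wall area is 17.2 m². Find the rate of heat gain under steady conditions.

Q ≈ 923 W

Using the resistance-network approach (series):
R_stainless steel = L/(kA) = 0.0052/(15.9×17.2) = 1.901×10^-5 K/W
R_glass-fibre batt = L/(kA) = 0.04/(0.0443×17.2) = 0.0525 K/W
R_outer film = 1/(h_o·A) = 1/(21.4×17.2) = 0.002717 K/W
R_total = 0.05523 K/W
Q = ΔT / R_total = 51 / 0.05523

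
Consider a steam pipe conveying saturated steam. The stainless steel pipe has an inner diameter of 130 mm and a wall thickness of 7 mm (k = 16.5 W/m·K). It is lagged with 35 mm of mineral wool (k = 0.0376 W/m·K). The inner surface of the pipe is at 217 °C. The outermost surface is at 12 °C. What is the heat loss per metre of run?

q′ ≈ 122 W/m

For a radial system each layer contributes R = ln(r_out/r_in)/(2πkL); films add R = 1/(hA).
R_stainless steel pipe wall = ln(72/65)/(2π×16.5×1) = 9.866×10^-4 K/W
R_mineral wool = ln(107/72)/(2π×0.0376×1) = 1.677 K/W
R_total = 1.678 K/W
Q = ΔT/R_total = 205/1.678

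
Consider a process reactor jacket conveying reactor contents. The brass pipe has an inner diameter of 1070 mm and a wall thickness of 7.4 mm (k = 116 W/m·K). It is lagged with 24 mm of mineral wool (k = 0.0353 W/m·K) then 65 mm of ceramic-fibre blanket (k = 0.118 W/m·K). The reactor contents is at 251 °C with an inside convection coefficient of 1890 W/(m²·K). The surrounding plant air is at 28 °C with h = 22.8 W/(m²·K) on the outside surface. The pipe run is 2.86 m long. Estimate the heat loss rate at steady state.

Q ≈ 1810 W

Radial resistances (cylindrical: R_cond = ln(r_o/r_i)/(2πkL), R_conv = 1/(h·2πrL)):
R_inner film = 1/(h_i·2πr₁L) = 1/(1890×2π×0.535×2.86) = 5.503×10^-5 K/W
R_brass pipe wall = ln(542.4/535)/(2π×116×2.86) = 6.59×10^-6 K/W
R_mineral wool = ln(566.4/542.4)/(2π×0.0353×2.86) = 0.06826 K/W
R_ceramic-fibre blanket = ln(631.4/566.4)/(2π×0.118×2.86) = 0.05123 K/W
R_outer film = 1/(h_o·2πr_oL) = 1/(22.8×2π×0.6314×2.86) = 0.003866 K/W
R_total = 0.1234 K/W
Q = ΔT/R_total = 223/0.1234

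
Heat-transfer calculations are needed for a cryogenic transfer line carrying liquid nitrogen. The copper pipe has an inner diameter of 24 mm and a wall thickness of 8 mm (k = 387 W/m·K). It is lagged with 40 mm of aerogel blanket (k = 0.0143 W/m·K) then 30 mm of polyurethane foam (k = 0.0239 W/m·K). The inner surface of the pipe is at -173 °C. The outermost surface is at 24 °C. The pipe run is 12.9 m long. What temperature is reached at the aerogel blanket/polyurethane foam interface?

Treating each annulus and film as a series resistance:
R_copper pipe wall = ln(20/12)/(2π×387×12.9) = 1.629×10^-5 K/W
R_aerogel blanket = ln(60/20)/(2π×0.0143×12.9) = 0.9478 K/W
R_polyurethane foam = ln(90/60)/(2π×0.0239×12.9) = 0.2093 K/W
R_total = 1.157 K/W
Q = ΔT/R_total = 197/1.157
Q = 170 W
T_interface = T_inner + Q·ΣR(inner→interface) = -173 + 170×0.9479

T ≈ -11.6 °C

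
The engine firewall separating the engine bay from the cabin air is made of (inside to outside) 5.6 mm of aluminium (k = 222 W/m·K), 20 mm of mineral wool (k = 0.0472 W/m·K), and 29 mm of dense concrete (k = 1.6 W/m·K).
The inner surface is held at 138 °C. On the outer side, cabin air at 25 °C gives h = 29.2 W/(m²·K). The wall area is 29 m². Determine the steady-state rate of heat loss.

Using the resistance-network approach (series):
R_aluminium = L/(kA) = 0.0056/(222×29) = 8.698×10^-7 K/W
R_mineral wool = L/(kA) = 0.02/(0.0472×29) = 0.01461 K/W
R_dense concrete = L/(kA) = 0.029/(1.6×29) = 6.25×10^-4 K/W
R_outer film = 1/(h_o·A) = 1/(29.2×29) = 0.001181 K/W
R_total = 0.01642 K/W
Q = ΔT / R_total = 113 / 0.01642

Q ≈ 6880 W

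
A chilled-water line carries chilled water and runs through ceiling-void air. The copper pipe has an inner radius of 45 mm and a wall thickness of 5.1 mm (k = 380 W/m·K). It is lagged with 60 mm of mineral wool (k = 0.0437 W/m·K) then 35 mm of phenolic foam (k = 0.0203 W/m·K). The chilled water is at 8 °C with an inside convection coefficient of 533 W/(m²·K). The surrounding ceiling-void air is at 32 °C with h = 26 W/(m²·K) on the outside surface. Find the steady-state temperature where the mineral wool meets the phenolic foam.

Radial resistances (cylindrical: R_cond = ln(r_o/r_i)/(2πkL), R_conv = 1/(h·2πrL)):
R_inner film = 1/(h_i·2πr₁L) = 1/(533×2π×0.045×1) = 0.006636 K/W
R_copper pipe wall = ln(50.1/45)/(2π×380×1) = 4.496×10^-5 K/W
R_mineral wool = ln(110.1/50.1)/(2π×0.0437×1) = 2.868 K/W
R_phenolic foam = ln(145.1/110.1)/(2π×0.0203×1) = 2.164 K/W
R_outer film = 1/(h_o·2πr_oL) = 1/(26×2π×0.1451×1) = 0.04219 K/W
R_total = 5.081 K/W
Q = ΔT/R_total = 24/5.081
Q = 4.72 W/m
T_interface = T_inner + Q·ΣR(inner→interface) = 8 + 4.72×2.874

T ≈ 21.6 °C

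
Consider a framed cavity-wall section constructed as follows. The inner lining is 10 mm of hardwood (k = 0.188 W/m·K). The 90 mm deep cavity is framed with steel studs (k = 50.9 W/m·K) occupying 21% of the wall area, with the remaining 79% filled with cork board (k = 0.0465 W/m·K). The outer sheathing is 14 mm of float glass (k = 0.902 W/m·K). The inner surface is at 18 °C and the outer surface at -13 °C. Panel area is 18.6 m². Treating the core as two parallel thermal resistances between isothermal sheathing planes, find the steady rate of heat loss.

Sheathing layers in series; stud and cavity paths in parallel between them.
R_inner = 0.01/(0.188×18.6) = 0.00286 K/W
R_stud  = 0.09/(50.9×0.21×18.6) = 4.527×10^-4 K/W
R_cav   = 0.09/(0.0465×0.79×18.6) = 0.1317 K/W
1/R_core = 1/R_stud + 1/R_cav → R_core = 4.511×10^-4 K/W
R_outer = 0.014/(0.902×18.6) = 8.345×10^-4 K/W
R_total = 0.004145 K/W
Q = ΔT/R_total = 31/0.004145

Q ≈ 7480 W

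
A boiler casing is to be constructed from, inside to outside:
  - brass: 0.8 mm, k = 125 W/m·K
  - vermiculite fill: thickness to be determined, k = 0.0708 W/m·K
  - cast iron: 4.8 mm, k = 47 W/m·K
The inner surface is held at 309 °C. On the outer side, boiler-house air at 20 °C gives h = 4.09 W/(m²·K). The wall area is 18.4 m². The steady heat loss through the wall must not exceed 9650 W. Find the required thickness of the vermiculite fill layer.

L ≈ 21.7 mm

Treating each layer as a thermal resistance in series:
R_brass = L/(kA) = 0.0008/(125×18.4) = 3.478×10^-7 K/W
R_cast iron = L/(kA) = 0.0048/(47×18.4) = 5.55×10^-6 K/W
R_outer film = 1/(h_o·A) = 1/(4.09×18.4) = 0.01329 K/W
Sum of the known resistances R_other = 0.01329 K/W
Required total resistance R_tot = ΔT/Q_allow = 289/9650 = 0.02995 K/W
R_vermiculite fill = R_tot − R_other = 0.01665 K/W
L = R·k·A = 0.01665×0.0708×18.4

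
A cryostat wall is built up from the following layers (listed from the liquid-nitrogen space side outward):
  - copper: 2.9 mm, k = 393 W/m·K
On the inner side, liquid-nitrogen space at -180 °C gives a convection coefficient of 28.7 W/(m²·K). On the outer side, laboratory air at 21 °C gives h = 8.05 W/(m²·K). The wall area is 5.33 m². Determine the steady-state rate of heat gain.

Treating each layer as a thermal resistance in series:
R_inner film = 1/(h_i·A) = 1/(28.7×5.33) = 0.006537 K/W
R_copper = L/(kA) = 0.0029/(393×5.33) = 1.384×10^-6 K/W
R_outer film = 1/(h_o·A) = 1/(8.05×5.33) = 0.02331 K/W
R_total = 0.02985 K/W
Q = ΔT / R_total = 201 / 0.02985

Q ≈ 6730 W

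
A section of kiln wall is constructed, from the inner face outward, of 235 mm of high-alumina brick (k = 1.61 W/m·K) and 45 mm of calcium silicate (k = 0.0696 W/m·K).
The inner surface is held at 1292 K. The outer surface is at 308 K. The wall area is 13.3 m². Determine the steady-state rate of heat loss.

Q ≈ 16500 W

Thermal resistances in series:
R_high-alumina brick = L/(kA) = 0.235/(1.61×13.3) = 0.01097 K/W
R_calcium silicate = L/(kA) = 0.045/(0.0696×13.3) = 0.04861 K/W
R_total = 0.05959 K/W
Q = ΔT / R_total = 984 / 0.05959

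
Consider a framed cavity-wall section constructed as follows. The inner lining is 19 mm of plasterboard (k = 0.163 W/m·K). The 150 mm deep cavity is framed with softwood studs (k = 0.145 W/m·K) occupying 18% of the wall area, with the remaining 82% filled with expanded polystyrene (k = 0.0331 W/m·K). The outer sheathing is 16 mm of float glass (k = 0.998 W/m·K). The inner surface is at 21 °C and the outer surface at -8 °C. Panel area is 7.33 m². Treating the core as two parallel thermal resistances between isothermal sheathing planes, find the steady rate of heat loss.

Q ≈ 72.1 W

Sheathing layers in series; stud and cavity paths in parallel between them.
R_inner = 0.019/(0.163×7.33) = 0.0159 K/W
R_stud  = 0.15/(0.145×0.18×7.33) = 0.7841 K/W
R_cav   = 0.15/(0.0331×0.82×7.33) = 0.754 K/W
1/R_core = 1/R_stud + 1/R_cav → R_core = 0.3844 K/W
R_outer = 0.016/(0.998×7.33) = 0.002187 K/W
R_total = 0.4024 K/W
Q = ΔT/R_total = 29/0.4024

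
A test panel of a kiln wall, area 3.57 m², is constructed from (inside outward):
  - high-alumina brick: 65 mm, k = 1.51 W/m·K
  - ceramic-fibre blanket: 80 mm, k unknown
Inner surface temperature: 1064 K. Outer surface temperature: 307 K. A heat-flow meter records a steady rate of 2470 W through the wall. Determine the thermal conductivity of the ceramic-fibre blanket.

Model the wall as resistances in series:
R_high-alumina brick = L/(kA) = 0.065/(1.51×3.57) = 0.01206 K/W
Sum of known resistances R_other = 0.01206 K/W
Total R = ΔT/Q = 757/2470 = 0.3065 K/W
R_ceramic-fibre blanket = R_total − R_other = 0.2944 K/W
k = L/(R·A) = 0.08/(0.2944×3.57)

k ≈ 0.0761 W/(m·K)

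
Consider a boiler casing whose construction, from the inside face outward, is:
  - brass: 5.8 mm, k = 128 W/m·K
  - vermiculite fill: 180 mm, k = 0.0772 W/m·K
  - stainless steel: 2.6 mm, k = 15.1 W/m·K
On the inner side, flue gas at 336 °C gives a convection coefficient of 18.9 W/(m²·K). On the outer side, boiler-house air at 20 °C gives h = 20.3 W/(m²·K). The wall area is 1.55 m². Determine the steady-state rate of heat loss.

Q ≈ 201 W

Treating each layer as a thermal resistance in series:
R_inner film = 1/(h_i·A) = 1/(18.9×1.55) = 0.03414 K/W
R_brass = L/(kA) = 0.0058/(128×1.55) = 2.923×10^-5 K/W
R_vermiculite fill = L/(kA) = 0.18/(0.0772×1.55) = 1.504 K/W
R_stainless steel = L/(kA) = 0.0026/(15.1×1.55) = 1.111×10^-4 K/W
R_outer film = 1/(h_o·A) = 1/(20.3×1.55) = 0.03178 K/W
R_total = 1.57 K/W
Q = ΔT / R_total = 316 / 1.57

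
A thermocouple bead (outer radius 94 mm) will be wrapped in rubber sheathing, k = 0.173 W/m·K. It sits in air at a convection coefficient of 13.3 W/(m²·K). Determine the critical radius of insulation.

For a sphere r_cr = 2k/h = 2×0.173/13.3
r_cr = 26 mm; since the bare radius (94 mm) is above r_cr, any added insulation will reduce heat loss.

r_cr ≈ 26 mm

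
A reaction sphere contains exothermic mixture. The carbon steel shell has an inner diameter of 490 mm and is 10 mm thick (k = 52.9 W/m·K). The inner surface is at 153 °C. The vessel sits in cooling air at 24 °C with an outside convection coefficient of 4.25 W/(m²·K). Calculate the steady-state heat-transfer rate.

Q ≈ 448 W

Spherical conduction: R = (1/r_in − 1/r_out)/(4πk) per layer; series-sum.
R_carbon steel shell = (1/0.245 − 1/0.255)/(4π×52.9) = 2.408×10^-4 K/W
R_outer film = 1/(h·4πr_o²) = 1/(4.25×4π×0.255²) = 0.288 K/W
R_total = 0.2882 K/W
Q = ΔT/R_total = 129/0.2882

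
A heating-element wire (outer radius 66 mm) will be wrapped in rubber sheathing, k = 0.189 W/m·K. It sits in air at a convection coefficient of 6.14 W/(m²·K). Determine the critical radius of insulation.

r_cr ≈ 30.8 mm

For a cylinder r_cr = k/h = 0.189/6.14
r_cr = 30.8 mm; since the bare radius (66 mm) is above r_cr, any added insulation will reduce heat loss.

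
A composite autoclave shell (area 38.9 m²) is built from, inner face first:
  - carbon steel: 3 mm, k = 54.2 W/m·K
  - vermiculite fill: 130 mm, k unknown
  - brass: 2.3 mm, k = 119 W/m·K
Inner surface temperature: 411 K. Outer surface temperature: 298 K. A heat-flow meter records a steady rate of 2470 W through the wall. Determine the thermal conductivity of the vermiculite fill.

k ≈ 0.0731 W/(m·K)

Using the resistance-network approach (series):
R_carbon steel = L/(kA) = 0.003/(54.2×38.9) = 1.423×10^-6 K/W
R_brass = L/(kA) = 0.0023/(119×38.9) = 4.969×10^-7 K/W
Sum of known resistances R_other = 1.92×10^-6 K/W
Total R = ΔT/Q = 113/2470 = 0.04575 K/W
R_vermiculite fill = R_total − R_other = 0.04575 K/W
k = L/(R·A) = 0.13/(0.04575×38.9)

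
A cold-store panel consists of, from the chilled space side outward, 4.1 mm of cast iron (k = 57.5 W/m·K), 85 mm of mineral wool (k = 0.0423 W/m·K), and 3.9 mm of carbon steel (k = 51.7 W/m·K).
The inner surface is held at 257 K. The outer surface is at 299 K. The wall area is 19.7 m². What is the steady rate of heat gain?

Q ≈ 412 W

Series thermal resistances:
R_cast iron = L/(kA) = 0.0041/(57.5×19.7) = 3.62×10^-6 K/W
R_mineral wool = L/(kA) = 0.085/(0.0423×19.7) = 0.102 K/W
R_carbon steel = L/(kA) = 0.0039/(51.7×19.7) = 3.829×10^-6 K/W
R_total = 0.102 K/W
Q = ΔT / R_total = 42 / 0.102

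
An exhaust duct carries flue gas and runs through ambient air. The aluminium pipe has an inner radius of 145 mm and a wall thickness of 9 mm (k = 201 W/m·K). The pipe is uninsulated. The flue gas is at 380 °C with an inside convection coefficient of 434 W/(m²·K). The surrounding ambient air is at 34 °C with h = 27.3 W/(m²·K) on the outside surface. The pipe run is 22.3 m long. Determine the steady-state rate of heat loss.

Q ≈ 191000 W

Treating each annulus and film as a series resistance:
R_inner film = 1/(h_i·2πr₁L) = 1/(434×2π×0.145×22.3) = 1.134×10^-4 K/W
R_aluminium pipe wall = ln(154/145)/(2π×201×22.3) = 2.138×10^-6 K/W
R_outer film = 1/(h_o·2πr_oL) = 1/(27.3×2π×0.154×22.3) = 0.001698 K/W
R_total = 0.001813 K/W
Q = ΔT/R_total = 346/0.001813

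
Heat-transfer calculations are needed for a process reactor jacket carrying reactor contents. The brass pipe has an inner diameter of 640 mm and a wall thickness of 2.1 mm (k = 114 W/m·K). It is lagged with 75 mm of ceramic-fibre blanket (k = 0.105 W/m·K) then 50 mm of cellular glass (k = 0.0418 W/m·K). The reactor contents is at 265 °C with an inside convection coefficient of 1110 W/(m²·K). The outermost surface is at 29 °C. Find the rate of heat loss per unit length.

q′ ≈ 307 W/m

Cylindrical conduction, so R = ln(r₂/r₁)/(2πkL) per layer, in series:
R_inner film = 1/(h_i·2πr₁L) = 1/(1110×2π×0.32×1) = 4.481×10^-4 K/W
R_brass pipe wall = ln(322.1/320)/(2π×114×1) = 9.132×10^-6 K/W
R_ceramic-fibre blanket = ln(397.1/322.1)/(2π×0.105×1) = 0.3173 K/W
R_cellular glass = ln(447.1/397.1)/(2π×0.0418×1) = 0.4516 K/W
R_total = 0.7693 K/W
Q = ΔT/R_total = 236/0.7693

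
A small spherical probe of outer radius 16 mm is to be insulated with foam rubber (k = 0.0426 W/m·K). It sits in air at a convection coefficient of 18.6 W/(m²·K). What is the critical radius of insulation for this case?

r_cr ≈ 4.58 mm

For a sphere r_cr = 2k/h = 2×0.0426/18.6
r_cr = 4.58 mm; since the bare radius (16 mm) is above r_cr, any added insulation will reduce heat loss.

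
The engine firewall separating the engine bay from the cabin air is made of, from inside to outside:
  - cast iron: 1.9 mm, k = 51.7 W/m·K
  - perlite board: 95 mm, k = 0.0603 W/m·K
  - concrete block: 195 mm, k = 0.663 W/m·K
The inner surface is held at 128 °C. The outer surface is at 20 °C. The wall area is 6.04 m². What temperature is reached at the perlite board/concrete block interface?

T ≈ 37 °C

Model the wall as resistances in series:
R_cast iron = L/(kA) = 0.0019/(51.7×6.04) = 6.085×10^-6 K/W
R_perlite board = L/(kA) = 0.095/(0.0603×6.04) = 0.2608 K/W
R_concrete block = L/(kA) = 0.195/(0.663×6.04) = 0.04869 K/W
R_total = 0.3095 K/W;  Q = ΔT/R_total = 108/0.3095 = 348.9 W
T_interface = T_inner − Q·ΣR(inner→interface) = 128 − 349×0.2608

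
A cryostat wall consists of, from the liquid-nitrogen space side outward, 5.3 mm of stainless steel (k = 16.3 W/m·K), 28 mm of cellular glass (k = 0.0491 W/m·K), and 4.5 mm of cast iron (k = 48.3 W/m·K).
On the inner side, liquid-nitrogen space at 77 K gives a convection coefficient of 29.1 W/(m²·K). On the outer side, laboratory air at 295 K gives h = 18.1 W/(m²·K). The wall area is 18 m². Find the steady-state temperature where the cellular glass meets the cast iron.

Treating each layer as a thermal resistance in series:
R_inner film = 1/(h_i·A) = 1/(29.1×18) = 0.001909 K/W
R_stainless steel = L/(kA) = 0.0053/(16.3×18) = 1.806×10^-5 K/W
R_cellular glass = L/(kA) = 0.028/(0.0491×18) = 0.03168 K/W
R_cast iron = L/(kA) = 0.0045/(48.3×18) = 5.176×10^-6 K/W
R_outer film = 1/(h_o·A) = 1/(18.1×18) = 0.003069 K/W
R_total = 0.03668 K/W;  Q = ΔT/R_total = 218/0.03668 = 5943 W
T_interface = T_inner + Q·ΣR(inner→interface) = 77 + 5940×0.03361

T ≈ 277 K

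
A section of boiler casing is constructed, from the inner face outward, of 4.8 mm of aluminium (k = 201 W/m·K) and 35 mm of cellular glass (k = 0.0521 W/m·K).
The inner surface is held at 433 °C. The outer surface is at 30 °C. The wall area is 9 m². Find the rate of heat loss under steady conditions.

Q ≈ 5400 W

Using the resistance-network approach (series):
R_aluminium = L/(kA) = 0.0048/(201×9) = 2.653×10^-6 K/W
R_cellular glass = L/(kA) = 0.035/(0.0521×9) = 0.07464 K/W
R_total = 0.07465 K/W
Q = ΔT / R_total = 403 / 0.07465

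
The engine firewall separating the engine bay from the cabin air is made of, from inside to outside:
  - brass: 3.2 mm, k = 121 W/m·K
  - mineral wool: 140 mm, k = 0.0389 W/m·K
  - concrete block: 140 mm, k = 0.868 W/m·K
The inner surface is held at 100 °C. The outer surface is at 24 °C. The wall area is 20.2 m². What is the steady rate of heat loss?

Q ≈ 408 W

Thermal resistances in series:
R_brass = L/(kA) = 0.0032/(121×20.2) = 1.309×10^-6 K/W
R_mineral wool = L/(kA) = 0.14/(0.0389×20.2) = 0.1782 K/W
R_concrete block = L/(kA) = 0.14/(0.868×20.2) = 0.007985 K/W
R_total = 0.1862 K/W
Q = ΔT / R_total = 76 / 0.1862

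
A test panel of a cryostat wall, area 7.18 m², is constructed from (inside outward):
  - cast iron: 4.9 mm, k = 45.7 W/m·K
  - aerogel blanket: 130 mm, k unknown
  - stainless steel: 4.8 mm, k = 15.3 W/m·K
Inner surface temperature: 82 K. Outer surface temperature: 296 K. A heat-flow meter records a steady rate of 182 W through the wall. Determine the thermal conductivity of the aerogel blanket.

Series thermal resistances:
R_cast iron = L/(kA) = 0.0049/(45.7×7.18) = 1.493×10^-5 K/W
R_stainless steel = L/(kA) = 0.0048/(15.3×7.18) = 4.369×10^-5 K/W
Sum of known resistances R_other = 5.863×10^-5 K/W
Total R = ΔT/Q = 214/182 = 1.176 K/W
R_aerogel blanket = R_total − R_other = 1.176 K/W
k = L/(R·A) = 0.13/(1.176×7.18)

k ≈ 0.0154 W/(m·K)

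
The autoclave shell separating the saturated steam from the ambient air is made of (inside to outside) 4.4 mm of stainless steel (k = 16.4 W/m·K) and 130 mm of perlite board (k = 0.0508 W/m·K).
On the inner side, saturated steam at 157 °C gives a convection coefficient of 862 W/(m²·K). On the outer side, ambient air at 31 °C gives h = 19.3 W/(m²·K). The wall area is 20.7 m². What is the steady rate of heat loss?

Series thermal resistances:
R_inner film = 1/(h_i·A) = 1/(862×20.7) = 5.604×10^-5 K/W
R_stainless steel = L/(kA) = 0.0044/(16.4×20.7) = 1.296×10^-5 K/W
R_perlite board = L/(kA) = 0.13/(0.0508×20.7) = 0.1236 K/W
R_outer film = 1/(h_o·A) = 1/(19.3×20.7) = 0.002503 K/W
R_total = 0.1262 K/W
Q = ΔT / R_total = 126 / 0.1262

Q ≈ 998 W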